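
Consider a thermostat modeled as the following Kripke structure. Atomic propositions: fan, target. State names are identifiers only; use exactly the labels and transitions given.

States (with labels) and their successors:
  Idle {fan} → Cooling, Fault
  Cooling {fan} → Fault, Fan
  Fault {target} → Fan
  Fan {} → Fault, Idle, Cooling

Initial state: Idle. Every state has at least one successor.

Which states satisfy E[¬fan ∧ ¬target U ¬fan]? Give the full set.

{Fault, Fan}

States satisfying ¬fan ∧ ¬target: {Fan}.
States satisfying ¬fan: {Fault, Fan}.
States satisfying E[¬fan ∧ ¬target U ¬fan]: {Fault, Fan}.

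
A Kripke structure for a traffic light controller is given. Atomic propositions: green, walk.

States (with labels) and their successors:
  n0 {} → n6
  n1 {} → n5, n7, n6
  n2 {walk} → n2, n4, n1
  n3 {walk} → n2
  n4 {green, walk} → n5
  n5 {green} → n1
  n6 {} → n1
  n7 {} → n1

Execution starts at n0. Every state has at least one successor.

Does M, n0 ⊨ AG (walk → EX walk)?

States satisfying walk → EX walk: {n0, n1, n2, n3, n5, n6, n7}.
States satisfying AG (walk → EX walk): {n0, n1, n5, n6, n7}.
Every state reachable from n0 satisfies walk → EX walk.
n0 ∈ Sat(AG (walk → EX walk)).

Yes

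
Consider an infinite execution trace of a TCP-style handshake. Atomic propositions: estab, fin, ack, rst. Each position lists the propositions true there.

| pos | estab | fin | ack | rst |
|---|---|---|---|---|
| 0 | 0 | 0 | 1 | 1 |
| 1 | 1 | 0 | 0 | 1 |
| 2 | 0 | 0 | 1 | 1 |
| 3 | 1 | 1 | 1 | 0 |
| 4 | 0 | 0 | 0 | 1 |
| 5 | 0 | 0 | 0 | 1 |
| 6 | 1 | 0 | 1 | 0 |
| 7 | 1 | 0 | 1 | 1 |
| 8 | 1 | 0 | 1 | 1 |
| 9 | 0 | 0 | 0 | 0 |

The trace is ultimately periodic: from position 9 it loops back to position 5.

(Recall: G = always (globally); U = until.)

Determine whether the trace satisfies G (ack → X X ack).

ack → X X ack must hold at every position from 0 onward. It fails at position 2, so G (ack → X X ack) is false.
Positions where ack holds: 0, 2, 3, 6, 7, 8.
Check X X ack at each: 0→ok, 2→fails, 3→fails, 6→ok, 7→fails, 8→fails.

Does not hold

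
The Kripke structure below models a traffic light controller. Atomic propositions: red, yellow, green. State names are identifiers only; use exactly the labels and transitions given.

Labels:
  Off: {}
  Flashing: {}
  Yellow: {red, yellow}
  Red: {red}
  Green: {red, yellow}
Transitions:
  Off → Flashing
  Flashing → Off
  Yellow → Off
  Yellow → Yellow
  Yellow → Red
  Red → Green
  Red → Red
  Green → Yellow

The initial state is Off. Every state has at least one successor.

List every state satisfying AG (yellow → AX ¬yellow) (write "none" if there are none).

States satisfying yellow → AX ¬yellow: {Off, Flashing, Red}.
States satisfying AG (yellow → AX ¬yellow): {Off, Flashing}.

{Off, Flashing}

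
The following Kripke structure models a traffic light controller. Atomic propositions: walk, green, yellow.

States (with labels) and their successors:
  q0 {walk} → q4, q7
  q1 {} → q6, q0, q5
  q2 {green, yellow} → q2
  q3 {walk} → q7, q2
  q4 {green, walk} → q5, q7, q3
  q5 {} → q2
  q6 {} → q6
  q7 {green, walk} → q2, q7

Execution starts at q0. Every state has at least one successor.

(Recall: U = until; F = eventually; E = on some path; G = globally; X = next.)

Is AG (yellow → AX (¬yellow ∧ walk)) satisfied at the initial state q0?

States satisfying yellow → AX (¬yellow ∧ walk): {q0, q1, q3, q4, q5, q6, q7}.
States satisfying AG (yellow → AX (¬yellow ∧ walk)): {q6}.
q2 is reachable from q0 and violates yellow → AX (¬yellow ∧ walk), so AG fails at q0.
q0 ∉ Sat(AG (yellow → AX (¬yellow ∧ walk))).

Violated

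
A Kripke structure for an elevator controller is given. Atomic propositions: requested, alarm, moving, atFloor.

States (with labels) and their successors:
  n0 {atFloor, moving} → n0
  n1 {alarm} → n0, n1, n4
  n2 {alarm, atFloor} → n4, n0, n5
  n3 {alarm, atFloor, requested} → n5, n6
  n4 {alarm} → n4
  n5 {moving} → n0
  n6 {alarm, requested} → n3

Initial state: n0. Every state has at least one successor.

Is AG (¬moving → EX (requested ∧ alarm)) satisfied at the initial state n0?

States satisfying ¬moving → EX (requested ∧ alarm): {n0, n3, n5, n6}.
States satisfying AG (¬moving → EX (requested ∧ alarm)): {n0, n3, n5, n6}.
Every state reachable from n0 satisfies ¬moving → EX (requested ∧ alarm).
n0 ∈ Sat(AG (¬moving → EX (requested ∧ alarm))).

Satisfied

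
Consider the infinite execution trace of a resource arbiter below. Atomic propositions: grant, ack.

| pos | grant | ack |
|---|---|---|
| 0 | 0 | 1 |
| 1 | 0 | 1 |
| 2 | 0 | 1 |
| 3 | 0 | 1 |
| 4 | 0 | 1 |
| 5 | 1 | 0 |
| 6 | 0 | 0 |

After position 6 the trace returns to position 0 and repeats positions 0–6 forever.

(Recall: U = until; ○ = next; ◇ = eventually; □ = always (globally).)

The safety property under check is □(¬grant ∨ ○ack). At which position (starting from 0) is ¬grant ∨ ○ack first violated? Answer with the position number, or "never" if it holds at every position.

5

Check ¬grant ∨ ○ack at each position in order: 0 ✓, 1 ✓, 2 ✓, 3 ✓, 4 ✓.
At position 5 the labels are {grant} and the next position 6 has {}, so ¬grant ∨ ○ack is false there. This is the first violation.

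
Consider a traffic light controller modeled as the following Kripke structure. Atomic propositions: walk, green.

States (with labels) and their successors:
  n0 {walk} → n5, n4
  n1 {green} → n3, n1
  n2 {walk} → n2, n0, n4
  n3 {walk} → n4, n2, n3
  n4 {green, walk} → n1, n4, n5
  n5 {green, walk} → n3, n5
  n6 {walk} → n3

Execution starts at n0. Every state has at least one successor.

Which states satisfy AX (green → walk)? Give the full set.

{n0, n2, n3, n5, n6}

States satisfying green → walk: {n0, n2, n3, n4, n5, n6}.
States satisfying AX (green → walk): {n0, n2, n3, n5, n6}.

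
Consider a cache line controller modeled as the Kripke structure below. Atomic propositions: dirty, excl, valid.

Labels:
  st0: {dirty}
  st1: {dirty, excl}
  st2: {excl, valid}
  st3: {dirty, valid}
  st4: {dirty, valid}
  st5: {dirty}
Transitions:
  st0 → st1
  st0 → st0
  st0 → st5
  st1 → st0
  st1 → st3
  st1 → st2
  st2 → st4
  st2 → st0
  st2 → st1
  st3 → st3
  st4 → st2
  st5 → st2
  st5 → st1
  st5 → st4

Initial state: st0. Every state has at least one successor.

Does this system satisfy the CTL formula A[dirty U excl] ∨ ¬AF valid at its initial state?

Yes

States satisfying dirty: {st0, st1, st3, st4, st5}.
States satisfying excl: {st1, st2}.
States satisfying A[dirty U excl]: {st1, st2, st4, st5}.
States satisfying valid: {st2, st3, st4}.
States satisfying AF valid: {st2, st3, st4}.
States satisfying ¬AF valid: {st0, st1, st5}.
States satisfying A[dirty U excl] ∨ ¬AF valid: {st0, st1, st2, st4, st5}.
st0 ∈ Sat(A[dirty U excl] ∨ ¬AF valid).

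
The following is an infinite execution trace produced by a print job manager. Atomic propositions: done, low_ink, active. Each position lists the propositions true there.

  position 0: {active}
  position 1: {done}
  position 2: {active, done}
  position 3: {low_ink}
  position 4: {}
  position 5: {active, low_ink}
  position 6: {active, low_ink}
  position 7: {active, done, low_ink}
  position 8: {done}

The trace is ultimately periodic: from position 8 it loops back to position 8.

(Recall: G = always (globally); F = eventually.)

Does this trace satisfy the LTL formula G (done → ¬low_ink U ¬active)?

done → ¬low_ink U ¬active must hold at every position from 0 onward. It fails at position 7, so G (done → ¬low_ink U ¬active) is false.
Positions where done holds: 1, 2, 7, 8.
Check ¬low_ink U ¬active at each: 1→ok, 2→ok, 7→fails, 8→ok.

No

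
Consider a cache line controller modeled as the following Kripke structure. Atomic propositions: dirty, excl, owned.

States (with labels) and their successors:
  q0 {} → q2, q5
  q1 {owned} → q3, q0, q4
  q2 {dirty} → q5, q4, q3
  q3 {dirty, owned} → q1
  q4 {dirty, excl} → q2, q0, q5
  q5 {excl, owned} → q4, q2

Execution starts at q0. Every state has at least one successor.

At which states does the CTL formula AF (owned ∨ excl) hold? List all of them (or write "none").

States satisfying owned ∨ excl: {q1, q3, q4, q5}.
States satisfying AF (owned ∨ excl): {q0, q1, q2, q3, q4, q5}.

{q0, q1, q2, q3, q4, q5}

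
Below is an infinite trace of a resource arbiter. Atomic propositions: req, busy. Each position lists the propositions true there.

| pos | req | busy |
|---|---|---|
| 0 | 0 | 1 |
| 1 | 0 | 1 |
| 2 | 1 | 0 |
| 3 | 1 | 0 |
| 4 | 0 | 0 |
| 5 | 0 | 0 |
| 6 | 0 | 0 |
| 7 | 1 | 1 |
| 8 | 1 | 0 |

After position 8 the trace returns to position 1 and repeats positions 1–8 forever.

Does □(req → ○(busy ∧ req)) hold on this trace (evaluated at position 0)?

req → ○(busy ∧ req) must hold at every position from 0 onward. It fails at position 2, so □(req → ○(busy ∧ req)) is false.
Positions where req holds: 2, 3, 7, 8.
Check ○(busy ∧ req) at each: 2→fails, 3→fails, 7→fails, 8→fails.

Violated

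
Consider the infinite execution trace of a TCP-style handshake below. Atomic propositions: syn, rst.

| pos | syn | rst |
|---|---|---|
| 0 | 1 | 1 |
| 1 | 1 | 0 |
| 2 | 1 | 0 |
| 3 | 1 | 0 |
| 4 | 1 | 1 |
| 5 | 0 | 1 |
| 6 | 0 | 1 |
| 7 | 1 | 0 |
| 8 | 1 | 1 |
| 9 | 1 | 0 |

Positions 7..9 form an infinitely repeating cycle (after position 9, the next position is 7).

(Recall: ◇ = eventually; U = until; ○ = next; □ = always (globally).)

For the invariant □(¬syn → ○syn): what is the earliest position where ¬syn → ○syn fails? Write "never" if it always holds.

5

Check ¬syn → ○syn at each position in order: 0 ✓, 1 ✓, 2 ✓, 3 ✓, 4 ✓.
At position 5 the labels are {rst} and the next position 6 has {rst}, so ¬syn → ○syn is false there. This is the first violation.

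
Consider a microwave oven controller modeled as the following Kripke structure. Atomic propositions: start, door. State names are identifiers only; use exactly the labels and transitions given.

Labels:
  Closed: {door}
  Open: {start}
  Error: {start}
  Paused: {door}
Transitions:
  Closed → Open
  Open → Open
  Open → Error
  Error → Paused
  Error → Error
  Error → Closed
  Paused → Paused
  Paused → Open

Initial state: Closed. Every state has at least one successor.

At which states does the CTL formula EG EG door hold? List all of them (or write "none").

{Paused}

States satisfying EG door: {Paused}.
States satisfying EG EG door: {Paused}.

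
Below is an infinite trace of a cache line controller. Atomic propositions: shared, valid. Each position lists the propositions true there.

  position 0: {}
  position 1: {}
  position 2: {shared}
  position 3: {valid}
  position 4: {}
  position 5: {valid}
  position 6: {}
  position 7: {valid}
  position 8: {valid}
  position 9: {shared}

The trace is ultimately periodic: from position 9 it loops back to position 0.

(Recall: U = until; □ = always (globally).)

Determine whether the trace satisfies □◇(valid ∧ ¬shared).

Holds

◇(valid ∧ ¬shared) holds at every position 0..9, and those are all positions ever visited, so □◇(valid ∧ ¬shared) holds.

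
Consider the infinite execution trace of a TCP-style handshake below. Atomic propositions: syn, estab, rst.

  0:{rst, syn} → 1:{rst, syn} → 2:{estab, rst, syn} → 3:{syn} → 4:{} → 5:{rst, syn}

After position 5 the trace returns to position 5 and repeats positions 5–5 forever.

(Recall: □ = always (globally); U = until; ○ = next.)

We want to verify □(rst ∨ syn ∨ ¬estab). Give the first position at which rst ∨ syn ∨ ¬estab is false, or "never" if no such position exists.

rst ∨ syn ∨ ¬estab holds at every position 0..5, and those are all the positions the trace ever visits, so the invariant □(rst ∨ syn ∨ ¬estab) is never violated.

never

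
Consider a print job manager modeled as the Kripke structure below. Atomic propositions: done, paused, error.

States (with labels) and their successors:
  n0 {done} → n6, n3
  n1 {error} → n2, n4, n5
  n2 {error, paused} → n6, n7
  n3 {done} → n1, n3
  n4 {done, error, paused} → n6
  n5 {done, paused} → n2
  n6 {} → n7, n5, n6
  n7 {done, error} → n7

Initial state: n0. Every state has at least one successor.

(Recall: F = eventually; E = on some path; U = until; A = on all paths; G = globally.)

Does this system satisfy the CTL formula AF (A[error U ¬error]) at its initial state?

Yes

States satisfying A[error U ¬error]: {n0, n3, n4, n5, n6}.
States satisfying AF (A[error U ¬error]): {n0, n3, n4, n5, n6}.
n0 ∈ Sat(AF (A[error U ¬error])).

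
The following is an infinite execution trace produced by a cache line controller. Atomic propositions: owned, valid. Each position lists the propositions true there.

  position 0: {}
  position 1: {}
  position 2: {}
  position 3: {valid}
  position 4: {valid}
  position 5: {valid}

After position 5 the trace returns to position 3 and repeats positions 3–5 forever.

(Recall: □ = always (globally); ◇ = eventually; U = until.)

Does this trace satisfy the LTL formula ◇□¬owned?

Holds

□¬owned holds at position 0, which is reachable from 0, so ◇□¬owned holds.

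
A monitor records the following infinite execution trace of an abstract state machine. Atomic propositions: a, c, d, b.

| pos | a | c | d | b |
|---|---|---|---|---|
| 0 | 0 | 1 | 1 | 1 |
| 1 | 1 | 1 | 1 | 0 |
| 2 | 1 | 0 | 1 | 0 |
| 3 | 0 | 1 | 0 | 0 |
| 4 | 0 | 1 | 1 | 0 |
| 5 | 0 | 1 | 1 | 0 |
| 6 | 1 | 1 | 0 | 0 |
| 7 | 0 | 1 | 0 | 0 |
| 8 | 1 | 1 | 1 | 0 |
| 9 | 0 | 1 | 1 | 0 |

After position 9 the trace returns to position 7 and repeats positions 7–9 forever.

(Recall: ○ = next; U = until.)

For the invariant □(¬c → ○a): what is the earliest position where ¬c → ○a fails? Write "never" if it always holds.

2

Check ¬c → ○a at each position in order: 0 ✓, 1 ✓.
At position 2 the labels are {a, d} and the next position 3 has {c}, so ¬c → ○a is false there. This is the first violation.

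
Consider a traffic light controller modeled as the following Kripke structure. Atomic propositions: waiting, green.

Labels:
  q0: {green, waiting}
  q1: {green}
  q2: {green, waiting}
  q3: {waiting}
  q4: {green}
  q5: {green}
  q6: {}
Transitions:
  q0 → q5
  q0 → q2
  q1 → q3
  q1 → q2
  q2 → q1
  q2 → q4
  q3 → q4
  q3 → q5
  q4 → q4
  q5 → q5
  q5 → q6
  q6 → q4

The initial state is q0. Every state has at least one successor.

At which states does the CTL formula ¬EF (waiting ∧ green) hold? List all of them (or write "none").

{q3, q4, q5, q6}

States satisfying waiting ∧ green: {q0, q2}.
States satisfying EF (waiting ∧ green): {q0, q1, q2}.
States satisfying ¬EF (waiting ∧ green): {q3, q4, q5, q6}.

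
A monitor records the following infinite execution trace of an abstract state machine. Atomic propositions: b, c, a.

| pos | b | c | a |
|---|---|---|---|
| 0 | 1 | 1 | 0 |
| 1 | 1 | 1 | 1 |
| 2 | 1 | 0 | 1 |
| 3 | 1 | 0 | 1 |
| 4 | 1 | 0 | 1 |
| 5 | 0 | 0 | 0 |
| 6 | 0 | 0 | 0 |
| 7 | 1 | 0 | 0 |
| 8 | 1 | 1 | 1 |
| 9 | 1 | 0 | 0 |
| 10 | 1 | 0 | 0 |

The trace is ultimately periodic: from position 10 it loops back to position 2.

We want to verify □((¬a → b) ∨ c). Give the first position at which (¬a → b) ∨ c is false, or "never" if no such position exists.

5

Check (¬a → b) ∨ c at each position in order: 0 ✓, 1 ✓, 2 ✓, 3 ✓, 4 ✓.
At position 5 the labels are {}, so (¬a → b) ∨ c is false there. This is the first violation.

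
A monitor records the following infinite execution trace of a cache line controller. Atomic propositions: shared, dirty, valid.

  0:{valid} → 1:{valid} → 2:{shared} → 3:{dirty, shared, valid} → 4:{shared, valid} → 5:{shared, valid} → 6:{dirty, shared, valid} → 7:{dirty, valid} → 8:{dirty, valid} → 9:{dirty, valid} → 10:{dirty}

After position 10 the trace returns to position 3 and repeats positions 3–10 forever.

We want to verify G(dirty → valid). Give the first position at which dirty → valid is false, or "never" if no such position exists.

Check dirty → valid at each position in order: 0 ✓, 1 ✓, 2 ✓, 3 ✓, 4 ✓, 5 ✓, 6 ✓, 7 ✓, 8 ✓, 9 ✓.
At position 10 the labels are {dirty}, so dirty → valid is false there. This is the first violation.

10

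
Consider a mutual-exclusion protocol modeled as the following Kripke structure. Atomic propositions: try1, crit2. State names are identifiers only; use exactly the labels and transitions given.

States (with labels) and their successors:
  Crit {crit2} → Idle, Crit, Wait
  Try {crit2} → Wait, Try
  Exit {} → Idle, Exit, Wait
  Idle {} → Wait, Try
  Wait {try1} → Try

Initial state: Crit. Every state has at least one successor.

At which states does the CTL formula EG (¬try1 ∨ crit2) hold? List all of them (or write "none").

{Crit, Try, Exit, Idle}

States satisfying ¬try1 ∨ crit2: {Crit, Try, Exit, Idle}.
States satisfying EG (¬try1 ∨ crit2): {Crit, Try, Exit, Idle}.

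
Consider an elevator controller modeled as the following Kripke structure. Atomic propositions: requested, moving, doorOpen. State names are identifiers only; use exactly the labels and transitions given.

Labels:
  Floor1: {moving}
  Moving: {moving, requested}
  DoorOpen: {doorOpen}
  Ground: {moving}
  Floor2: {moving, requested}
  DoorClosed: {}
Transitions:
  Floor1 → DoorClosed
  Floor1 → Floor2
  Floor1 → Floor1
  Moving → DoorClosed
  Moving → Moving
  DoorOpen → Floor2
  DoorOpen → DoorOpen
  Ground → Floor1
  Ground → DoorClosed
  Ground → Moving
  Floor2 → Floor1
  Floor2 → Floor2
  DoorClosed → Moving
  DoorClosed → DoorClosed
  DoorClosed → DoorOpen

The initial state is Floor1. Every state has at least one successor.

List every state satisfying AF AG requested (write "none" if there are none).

none

States satisfying AG requested: ∅.
States satisfying AF AG requested: ∅.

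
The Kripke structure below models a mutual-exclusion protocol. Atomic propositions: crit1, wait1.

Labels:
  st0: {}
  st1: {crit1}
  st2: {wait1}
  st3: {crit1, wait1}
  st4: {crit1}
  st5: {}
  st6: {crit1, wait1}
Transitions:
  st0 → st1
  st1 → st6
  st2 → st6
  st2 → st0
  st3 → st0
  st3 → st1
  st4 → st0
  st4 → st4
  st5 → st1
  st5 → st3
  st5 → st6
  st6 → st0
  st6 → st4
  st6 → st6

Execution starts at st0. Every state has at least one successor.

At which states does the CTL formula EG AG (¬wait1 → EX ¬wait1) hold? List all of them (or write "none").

none

States satisfying AG (¬wait1 → EX ¬wait1): ∅.
States satisfying EG AG (¬wait1 → EX ¬wait1): ∅.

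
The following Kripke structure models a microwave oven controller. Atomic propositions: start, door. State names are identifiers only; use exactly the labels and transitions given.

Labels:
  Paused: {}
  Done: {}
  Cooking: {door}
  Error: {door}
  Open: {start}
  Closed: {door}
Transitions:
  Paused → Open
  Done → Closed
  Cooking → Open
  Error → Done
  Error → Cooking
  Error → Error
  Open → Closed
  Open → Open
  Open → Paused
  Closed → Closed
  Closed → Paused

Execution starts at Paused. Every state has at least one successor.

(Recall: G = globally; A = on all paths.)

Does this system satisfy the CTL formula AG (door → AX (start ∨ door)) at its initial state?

States satisfying door → AX (start ∨ door): {Paused, Done, Cooking, Open}.
States satisfying AG (door → AX (start ∨ door)): ∅.
Closed is reachable from Paused and violates door → AX (start ∨ door), so AG fails at Paused.
Paused ∉ Sat(AG (door → AX (start ∨ door))).

No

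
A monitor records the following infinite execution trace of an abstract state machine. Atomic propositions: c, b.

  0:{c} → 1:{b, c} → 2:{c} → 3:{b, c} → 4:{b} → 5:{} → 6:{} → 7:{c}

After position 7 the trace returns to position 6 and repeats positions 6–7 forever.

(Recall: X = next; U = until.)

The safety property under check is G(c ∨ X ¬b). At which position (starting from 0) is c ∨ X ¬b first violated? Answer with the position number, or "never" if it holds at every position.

never

c ∨ X ¬b holds at every position 0..7, and those are all the positions the trace ever visits, so the invariant G(c ∨ X ¬b) is never violated.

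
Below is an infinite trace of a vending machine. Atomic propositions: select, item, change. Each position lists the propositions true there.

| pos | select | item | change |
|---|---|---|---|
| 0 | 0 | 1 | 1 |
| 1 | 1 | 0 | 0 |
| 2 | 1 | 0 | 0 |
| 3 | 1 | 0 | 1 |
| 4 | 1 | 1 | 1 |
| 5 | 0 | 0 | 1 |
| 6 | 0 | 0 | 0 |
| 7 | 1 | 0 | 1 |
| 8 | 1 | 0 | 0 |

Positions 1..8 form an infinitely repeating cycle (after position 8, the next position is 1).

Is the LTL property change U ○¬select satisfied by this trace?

Walking from position 0: at position 1, ○¬select has not yet held and change fails, so change U ○¬select is false.

Does not hold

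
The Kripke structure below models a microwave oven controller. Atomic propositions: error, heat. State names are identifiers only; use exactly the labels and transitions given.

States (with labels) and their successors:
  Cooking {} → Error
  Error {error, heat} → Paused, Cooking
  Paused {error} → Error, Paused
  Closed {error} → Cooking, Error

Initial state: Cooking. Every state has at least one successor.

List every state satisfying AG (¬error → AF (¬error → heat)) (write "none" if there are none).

States satisfying ¬error → AF (¬error → heat): {Cooking, Error, Paused, Closed}.
States satisfying AG (¬error → AF (¬error → heat)): {Cooking, Error, Paused, Closed}.

{Cooking, Error, Paused, Closed}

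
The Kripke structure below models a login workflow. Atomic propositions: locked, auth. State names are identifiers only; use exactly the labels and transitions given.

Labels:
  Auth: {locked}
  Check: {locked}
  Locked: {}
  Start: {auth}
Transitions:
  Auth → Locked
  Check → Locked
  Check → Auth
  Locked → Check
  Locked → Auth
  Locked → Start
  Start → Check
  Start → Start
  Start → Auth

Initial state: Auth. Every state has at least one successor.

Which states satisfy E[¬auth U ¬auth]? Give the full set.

{Auth, Check, Locked}

States satisfying ¬auth: {Auth, Check, Locked}.
States satisfying E[¬auth U ¬auth]: {Auth, Check, Locked}.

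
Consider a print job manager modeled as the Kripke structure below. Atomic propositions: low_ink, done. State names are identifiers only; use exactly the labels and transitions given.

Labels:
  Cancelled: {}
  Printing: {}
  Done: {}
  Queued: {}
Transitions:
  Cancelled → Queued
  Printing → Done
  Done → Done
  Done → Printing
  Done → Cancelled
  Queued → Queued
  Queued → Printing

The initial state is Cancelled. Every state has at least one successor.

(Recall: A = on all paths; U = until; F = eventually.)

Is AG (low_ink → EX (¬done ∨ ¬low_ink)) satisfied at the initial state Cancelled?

States satisfying low_ink → EX (¬done ∨ ¬low_ink): {Cancelled, Printing, Done, Queued}.
States satisfying AG (low_ink → EX (¬done ∨ ¬low_ink)): {Cancelled, Printing, Done, Queued}.
Every state reachable from Cancelled satisfies low_ink → EX (¬done ∨ ¬low_ink).
Cancelled ∈ Sat(AG (low_ink → EX (¬done ∨ ¬low_ink))).

Satisfied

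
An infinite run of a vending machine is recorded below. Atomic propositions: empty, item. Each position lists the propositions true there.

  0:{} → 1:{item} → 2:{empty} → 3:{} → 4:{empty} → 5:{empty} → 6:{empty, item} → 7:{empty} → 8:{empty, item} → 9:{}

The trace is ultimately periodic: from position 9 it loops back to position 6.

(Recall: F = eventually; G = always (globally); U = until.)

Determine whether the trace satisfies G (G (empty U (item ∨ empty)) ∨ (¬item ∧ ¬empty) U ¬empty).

Does not hold

G (empty U (item ∨ empty)) ∨ (¬item ∧ ¬empty) U ¬empty must hold at every position from 0 onward. It fails at position 2, so G (G (empty U (item ∨ empty)) ∨ (¬item ∧ ¬empty) U ¬empty) is false.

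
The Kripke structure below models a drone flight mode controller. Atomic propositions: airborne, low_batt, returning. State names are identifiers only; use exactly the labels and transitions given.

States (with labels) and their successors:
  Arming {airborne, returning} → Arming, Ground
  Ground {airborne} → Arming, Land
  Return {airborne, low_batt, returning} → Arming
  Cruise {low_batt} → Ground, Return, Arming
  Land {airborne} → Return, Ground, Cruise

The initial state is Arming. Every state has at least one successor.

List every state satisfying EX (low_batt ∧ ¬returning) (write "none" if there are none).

{Land}

States satisfying low_batt ∧ ¬returning: {Cruise}.
States satisfying EX (low_batt ∧ ¬returning): {Land}.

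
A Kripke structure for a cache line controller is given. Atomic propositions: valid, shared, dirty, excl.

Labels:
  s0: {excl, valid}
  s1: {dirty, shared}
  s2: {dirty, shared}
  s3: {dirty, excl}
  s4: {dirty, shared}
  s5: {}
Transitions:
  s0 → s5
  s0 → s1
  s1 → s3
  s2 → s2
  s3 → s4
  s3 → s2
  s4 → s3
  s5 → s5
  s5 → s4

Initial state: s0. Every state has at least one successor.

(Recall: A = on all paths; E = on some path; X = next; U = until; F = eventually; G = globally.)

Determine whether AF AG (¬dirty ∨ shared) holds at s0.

Violated

States satisfying AG (¬dirty ∨ shared): {s2}.
States satisfying AF AG (¬dirty ∨ shared): {s2}.
There is a path from s0 along which AG (¬dirty ∨ shared) never holds.
s0 ∉ Sat(AF AG (¬dirty ∨ shared)).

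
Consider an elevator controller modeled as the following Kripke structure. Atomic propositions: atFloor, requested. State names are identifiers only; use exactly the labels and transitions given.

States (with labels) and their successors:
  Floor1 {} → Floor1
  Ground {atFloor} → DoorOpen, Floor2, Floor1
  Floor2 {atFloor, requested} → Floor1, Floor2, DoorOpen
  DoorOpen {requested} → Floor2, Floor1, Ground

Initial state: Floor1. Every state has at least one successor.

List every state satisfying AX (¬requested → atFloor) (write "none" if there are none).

States satisfying ¬requested → atFloor: {Ground, Floor2, DoorOpen}.
States satisfying AX (¬requested → atFloor): ∅.

none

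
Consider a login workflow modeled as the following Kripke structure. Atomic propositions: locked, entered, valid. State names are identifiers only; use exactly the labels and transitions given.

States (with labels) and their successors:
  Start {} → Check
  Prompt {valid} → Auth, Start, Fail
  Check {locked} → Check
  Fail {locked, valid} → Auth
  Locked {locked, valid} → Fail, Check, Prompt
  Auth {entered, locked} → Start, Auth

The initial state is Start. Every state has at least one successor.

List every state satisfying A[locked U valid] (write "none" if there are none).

States satisfying locked: {Check, Fail, Locked, Auth}.
States satisfying valid: {Prompt, Fail, Locked}.
States satisfying A[locked U valid]: {Prompt, Fail, Locked}.

{Prompt, Fail, Locked}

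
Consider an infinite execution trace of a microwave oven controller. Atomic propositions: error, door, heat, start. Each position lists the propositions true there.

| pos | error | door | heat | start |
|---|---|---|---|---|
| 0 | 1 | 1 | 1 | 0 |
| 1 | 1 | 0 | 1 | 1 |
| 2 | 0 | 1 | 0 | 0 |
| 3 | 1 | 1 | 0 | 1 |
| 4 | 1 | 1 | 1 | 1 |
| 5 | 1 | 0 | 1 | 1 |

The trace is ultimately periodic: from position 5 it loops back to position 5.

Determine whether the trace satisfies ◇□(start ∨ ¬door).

□(start ∨ ¬door) holds at position 3, which is reachable from 0, so ◇□(start ∨ ¬door) holds.

Holds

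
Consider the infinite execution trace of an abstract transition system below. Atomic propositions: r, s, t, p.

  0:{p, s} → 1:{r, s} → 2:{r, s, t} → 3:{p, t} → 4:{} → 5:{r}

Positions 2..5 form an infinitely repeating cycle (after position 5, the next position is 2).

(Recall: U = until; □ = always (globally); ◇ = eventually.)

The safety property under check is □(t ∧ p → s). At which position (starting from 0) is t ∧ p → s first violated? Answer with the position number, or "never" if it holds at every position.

3

Check t ∧ p → s at each position in order: 0 ✓, 1 ✓, 2 ✓.
At position 3 the labels are {p, t}, so t ∧ p → s is false there. This is the first violation.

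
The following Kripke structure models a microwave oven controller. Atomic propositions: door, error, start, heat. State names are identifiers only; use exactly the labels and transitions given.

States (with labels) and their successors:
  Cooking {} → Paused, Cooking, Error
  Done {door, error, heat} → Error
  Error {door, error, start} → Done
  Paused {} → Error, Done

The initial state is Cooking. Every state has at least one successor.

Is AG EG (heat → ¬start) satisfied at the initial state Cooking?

Yes

States satisfying EG (heat → ¬start): {Cooking, Done, Error, Paused}.
States satisfying AG EG (heat → ¬start): {Cooking, Done, Error, Paused}.
Every state reachable from Cooking satisfies EG (heat → ¬start).
Cooking ∈ Sat(AG EG (heat → ¬start)).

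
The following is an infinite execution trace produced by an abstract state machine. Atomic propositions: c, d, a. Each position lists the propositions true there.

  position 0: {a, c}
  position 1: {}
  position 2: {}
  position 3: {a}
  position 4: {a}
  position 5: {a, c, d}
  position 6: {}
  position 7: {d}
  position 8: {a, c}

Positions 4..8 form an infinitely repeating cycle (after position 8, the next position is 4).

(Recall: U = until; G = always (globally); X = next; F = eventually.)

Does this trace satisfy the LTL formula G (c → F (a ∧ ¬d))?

Yes

c → F (a ∧ ¬d) holds at every position 0..8, and those are all positions ever visited, so G (c → F (a ∧ ¬d)) holds.
Positions where c holds: 0, 5, 8.
Check F (a ∧ ¬d) at each: 0→ok, 5→ok, 8→ok.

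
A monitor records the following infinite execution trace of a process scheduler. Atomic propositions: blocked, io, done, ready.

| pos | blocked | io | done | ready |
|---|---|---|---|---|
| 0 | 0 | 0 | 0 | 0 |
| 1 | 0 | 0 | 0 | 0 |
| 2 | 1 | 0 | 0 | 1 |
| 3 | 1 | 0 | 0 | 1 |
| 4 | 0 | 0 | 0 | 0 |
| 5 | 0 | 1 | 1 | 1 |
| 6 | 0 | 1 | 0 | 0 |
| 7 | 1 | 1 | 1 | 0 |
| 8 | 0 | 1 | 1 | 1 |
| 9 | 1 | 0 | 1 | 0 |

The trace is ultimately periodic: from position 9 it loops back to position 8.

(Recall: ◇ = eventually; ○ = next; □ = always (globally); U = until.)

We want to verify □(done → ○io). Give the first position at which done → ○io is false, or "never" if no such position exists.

8

Check done → ○io at each position in order: 0 ✓, 1 ✓, 2 ✓, 3 ✓, 4 ✓, 5 ✓, 6 ✓, 7 ✓.
At position 8 the labels are {done, io, ready} and the next position 9 has {blocked, done}, so done → ○io is false there. This is the first violation.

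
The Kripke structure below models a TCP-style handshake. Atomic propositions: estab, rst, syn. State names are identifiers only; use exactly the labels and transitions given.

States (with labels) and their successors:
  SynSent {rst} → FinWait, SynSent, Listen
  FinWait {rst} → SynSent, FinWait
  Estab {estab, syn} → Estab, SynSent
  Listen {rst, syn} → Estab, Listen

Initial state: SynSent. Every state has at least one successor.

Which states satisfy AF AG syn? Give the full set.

none

States satisfying AG syn: ∅.
States satisfying AF AG syn: ∅.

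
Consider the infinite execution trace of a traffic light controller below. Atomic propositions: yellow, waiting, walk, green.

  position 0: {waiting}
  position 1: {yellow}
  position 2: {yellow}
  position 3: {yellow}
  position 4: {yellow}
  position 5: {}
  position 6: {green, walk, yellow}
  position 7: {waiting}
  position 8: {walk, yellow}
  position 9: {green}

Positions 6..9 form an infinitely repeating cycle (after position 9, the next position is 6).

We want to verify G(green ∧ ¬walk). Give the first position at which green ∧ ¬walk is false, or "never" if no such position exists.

At position 0 the labels are {waiting}, so green ∧ ¬walk is false there. This is the first violation.

0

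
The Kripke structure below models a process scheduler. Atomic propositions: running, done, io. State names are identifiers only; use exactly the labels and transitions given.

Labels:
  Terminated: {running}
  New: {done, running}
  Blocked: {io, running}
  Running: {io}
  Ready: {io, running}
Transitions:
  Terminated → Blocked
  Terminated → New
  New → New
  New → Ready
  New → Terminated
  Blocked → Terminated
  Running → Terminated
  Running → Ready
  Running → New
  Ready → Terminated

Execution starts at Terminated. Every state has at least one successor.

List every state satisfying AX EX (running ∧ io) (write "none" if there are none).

States satisfying EX (running ∧ io): {Terminated, New, Running}.
States satisfying AX EX (running ∧ io): {Blocked, Ready}.

{Blocked, Ready}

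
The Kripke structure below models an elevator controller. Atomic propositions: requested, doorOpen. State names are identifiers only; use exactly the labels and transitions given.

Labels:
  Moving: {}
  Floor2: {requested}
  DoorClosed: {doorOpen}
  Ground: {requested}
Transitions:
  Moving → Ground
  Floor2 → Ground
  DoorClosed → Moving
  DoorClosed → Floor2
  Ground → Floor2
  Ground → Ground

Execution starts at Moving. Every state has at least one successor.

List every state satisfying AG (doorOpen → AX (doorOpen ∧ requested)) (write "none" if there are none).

{Moving, Floor2, Ground}

States satisfying doorOpen → AX (doorOpen ∧ requested): {Moving, Floor2, Ground}.
States satisfying AG (doorOpen → AX (doorOpen ∧ requested)): {Moving, Floor2, Ground}.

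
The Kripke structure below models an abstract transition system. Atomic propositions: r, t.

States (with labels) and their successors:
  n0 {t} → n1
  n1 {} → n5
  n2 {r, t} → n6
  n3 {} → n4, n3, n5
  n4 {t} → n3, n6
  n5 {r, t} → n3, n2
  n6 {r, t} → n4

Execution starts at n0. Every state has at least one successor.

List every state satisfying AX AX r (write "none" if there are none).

{n0}

States satisfying AX r: {n1, n2}.
States satisfying AX AX r: {n0}.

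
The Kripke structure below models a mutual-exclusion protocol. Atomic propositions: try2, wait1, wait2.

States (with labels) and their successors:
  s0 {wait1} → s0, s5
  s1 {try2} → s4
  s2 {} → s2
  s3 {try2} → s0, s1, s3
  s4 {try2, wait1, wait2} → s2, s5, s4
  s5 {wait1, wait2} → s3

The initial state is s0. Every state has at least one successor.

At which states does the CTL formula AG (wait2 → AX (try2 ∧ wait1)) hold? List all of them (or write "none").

States satisfying wait2 → AX (try2 ∧ wait1): {s0, s1, s2, s3}.
States satisfying AG (wait2 → AX (try2 ∧ wait1)): {s2}.

{s2}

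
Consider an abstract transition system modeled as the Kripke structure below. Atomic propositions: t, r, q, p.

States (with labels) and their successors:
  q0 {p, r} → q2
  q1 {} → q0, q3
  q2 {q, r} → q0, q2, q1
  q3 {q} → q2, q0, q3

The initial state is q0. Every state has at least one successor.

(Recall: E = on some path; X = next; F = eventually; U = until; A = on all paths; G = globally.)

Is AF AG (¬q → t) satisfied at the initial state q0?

States satisfying AG (¬q → t): ∅.
States satisfying AF AG (¬q → t): ∅.
There is a path from q0 along which AG (¬q → t) never holds.
q0 ∉ Sat(AF AG (¬q → t)).

Violated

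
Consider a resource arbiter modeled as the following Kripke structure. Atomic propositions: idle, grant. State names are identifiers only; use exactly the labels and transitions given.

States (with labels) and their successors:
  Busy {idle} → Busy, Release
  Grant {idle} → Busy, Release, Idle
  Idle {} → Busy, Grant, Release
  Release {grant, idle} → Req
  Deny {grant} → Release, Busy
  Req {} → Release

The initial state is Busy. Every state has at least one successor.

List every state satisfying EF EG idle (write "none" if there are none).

{Busy, Grant, Idle, Deny}

States satisfying EG idle: {Busy, Grant}.
States satisfying EF EG idle: {Busy, Grant, Idle, Deny}.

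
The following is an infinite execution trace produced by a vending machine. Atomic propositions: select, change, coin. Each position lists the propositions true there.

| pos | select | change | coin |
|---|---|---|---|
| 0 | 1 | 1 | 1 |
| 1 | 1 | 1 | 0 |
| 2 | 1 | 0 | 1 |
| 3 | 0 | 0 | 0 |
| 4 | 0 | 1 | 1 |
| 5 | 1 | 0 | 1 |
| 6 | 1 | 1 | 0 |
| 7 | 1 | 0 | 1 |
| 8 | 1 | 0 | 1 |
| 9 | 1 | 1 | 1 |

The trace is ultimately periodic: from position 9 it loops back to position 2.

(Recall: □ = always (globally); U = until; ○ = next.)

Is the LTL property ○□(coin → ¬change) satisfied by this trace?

Does not hold

The position after 0 is 1; □(coin → ¬change) is false there.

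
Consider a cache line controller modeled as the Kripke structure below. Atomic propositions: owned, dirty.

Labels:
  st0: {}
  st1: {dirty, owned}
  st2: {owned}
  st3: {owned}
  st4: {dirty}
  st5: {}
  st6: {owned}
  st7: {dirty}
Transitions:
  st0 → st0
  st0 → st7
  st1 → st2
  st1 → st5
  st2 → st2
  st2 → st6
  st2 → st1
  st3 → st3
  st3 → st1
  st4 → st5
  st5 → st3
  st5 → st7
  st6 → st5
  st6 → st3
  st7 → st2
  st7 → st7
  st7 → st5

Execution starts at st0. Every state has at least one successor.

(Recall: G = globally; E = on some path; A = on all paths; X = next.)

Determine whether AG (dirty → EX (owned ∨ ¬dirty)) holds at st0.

States satisfying dirty → EX (owned ∨ ¬dirty): {st0, st1, st2, st3, st4, st5, st6, st7}.
States satisfying AG (dirty → EX (owned ∨ ¬dirty)): {st0, st1, st2, st3, st4, st5, st6, st7}.
Every state reachable from st0 satisfies dirty → EX (owned ∨ ¬dirty).
st0 ∈ Sat(AG (dirty → EX (owned ∨ ¬dirty))).

Satisfied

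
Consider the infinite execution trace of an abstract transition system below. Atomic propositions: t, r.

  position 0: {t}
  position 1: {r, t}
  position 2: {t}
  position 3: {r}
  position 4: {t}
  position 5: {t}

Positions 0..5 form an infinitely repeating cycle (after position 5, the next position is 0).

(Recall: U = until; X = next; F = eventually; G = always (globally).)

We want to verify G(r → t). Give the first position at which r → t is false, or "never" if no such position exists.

3

Check r → t at each position in order: 0 ✓, 1 ✓, 2 ✓.
At position 3 the labels are {r}, so r → t is false there. This is the first violation.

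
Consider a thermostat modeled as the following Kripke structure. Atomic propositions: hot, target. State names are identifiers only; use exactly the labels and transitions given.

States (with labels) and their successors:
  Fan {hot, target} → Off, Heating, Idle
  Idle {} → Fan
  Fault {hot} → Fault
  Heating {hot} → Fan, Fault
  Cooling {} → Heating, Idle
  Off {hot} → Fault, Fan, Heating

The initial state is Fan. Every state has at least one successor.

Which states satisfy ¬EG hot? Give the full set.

States satisfying hot: {Fan, Fault, Heating, Off}.
States satisfying EG hot: {Fan, Fault, Heating, Off}.
States satisfying ¬EG hot: {Idle, Cooling}.

{Idle, Cooling}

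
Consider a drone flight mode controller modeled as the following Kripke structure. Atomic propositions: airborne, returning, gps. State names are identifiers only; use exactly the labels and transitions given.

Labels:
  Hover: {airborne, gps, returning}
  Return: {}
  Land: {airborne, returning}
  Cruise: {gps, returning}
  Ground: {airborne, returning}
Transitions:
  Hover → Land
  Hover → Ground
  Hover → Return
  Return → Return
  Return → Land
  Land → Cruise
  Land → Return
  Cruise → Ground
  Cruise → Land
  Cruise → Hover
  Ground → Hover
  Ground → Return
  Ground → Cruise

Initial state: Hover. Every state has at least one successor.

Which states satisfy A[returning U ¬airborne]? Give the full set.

{Return, Land, Cruise}

States satisfying returning: {Hover, Land, Cruise, Ground}.
States satisfying ¬airborne: {Return, Cruise}.
States satisfying A[returning U ¬airborne]: {Return, Land, Cruise}.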